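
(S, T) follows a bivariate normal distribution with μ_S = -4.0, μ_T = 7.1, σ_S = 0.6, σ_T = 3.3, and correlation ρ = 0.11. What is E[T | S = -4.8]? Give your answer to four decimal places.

E[T | S=x] = μ_T + ρ(σ_T/σ_S)(x − μ_S) for jointly normal variables.
E[T | S=-4.8] = 7.1 + (0.11)·(3.3/0.6)·(-4.8 − (-4.0)) = 7.1 + (0.605)·(-0.8) = 6.6160.

6.6160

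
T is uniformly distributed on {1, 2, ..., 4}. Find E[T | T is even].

Given T is even, T is equally likely to be any of {2, 4}.
E[T | T is even] = (2 + 4) / 2 = 3.

3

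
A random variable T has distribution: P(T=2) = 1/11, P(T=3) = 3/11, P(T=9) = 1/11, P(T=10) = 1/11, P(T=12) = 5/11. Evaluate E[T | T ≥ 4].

P(T ≥ 4) = 7/11.
Σ over the event: 9·1/11 + 10·1/11 + 12·5/11 = 79/11.
E[T | T ≥ 4] = (79/11) / (7/11) = 79/7.

79/7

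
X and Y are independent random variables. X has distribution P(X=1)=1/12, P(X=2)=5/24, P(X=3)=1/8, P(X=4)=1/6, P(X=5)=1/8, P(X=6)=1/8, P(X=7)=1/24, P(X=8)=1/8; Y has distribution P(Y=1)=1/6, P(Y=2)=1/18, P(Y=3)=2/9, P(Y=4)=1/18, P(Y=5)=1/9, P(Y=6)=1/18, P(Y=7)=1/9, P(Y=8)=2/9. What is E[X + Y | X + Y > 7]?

P(X + Y > 7) = 91/144.
Summing (X+Y)·P(x,y) over outcomes with X + Y > 7 gives 2969/432.
E[X + Y | X + Y > 7] = (2969/432) / (91/144) = 2969/273.

2969/273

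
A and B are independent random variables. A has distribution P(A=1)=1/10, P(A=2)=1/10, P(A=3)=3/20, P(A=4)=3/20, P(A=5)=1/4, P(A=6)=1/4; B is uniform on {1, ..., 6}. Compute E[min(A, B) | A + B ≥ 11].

16/3

P(A + B ≥ 11) = 1/8.
Summing min(A,B)·P(x,y) over outcomes with A + B ≥ 11 gives 2/3.
E[min(A, B) | A + B ≥ 11] = (2/3) / (1/8) = 16/3.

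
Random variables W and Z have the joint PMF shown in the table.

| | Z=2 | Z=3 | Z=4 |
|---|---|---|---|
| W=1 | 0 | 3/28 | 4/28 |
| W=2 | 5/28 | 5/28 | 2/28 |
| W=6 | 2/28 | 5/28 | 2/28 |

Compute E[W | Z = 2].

P(Z = 2) = 1/4.
Σ W·P over the event = 2·(5/28) + 6·(2/28) = 11/14.
E[W | Z = 2] = (11/14) / (1/4) = 22/7.

22/7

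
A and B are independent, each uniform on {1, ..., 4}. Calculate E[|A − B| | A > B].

5/3

Outcomes with A > B: (2,1), (3,1), (3,2), (4,1), (4,2), (4,3), each with probability 1/16.
E[|A − B| | A > B] = (1 + 2 + 1 + 3 + 2 + 1) / 6 = 5/3.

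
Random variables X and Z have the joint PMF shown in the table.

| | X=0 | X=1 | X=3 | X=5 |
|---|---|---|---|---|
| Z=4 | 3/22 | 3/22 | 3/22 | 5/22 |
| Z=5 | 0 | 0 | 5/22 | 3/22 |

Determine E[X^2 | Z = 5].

P(Z = 5) = 4/11.
Σ X^2·P over the event = 9·(5/22) + 25·(3/22) = 60/11.
E[X^2 | Z = 5] = (60/11) / (4/11) = 15.

15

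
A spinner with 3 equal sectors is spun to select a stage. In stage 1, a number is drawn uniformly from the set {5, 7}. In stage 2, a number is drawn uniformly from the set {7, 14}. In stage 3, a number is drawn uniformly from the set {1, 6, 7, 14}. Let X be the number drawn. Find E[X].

E[X | stage 1] = (5+7)/2 = 6.
E[X | stage 2] = (7+14)/2 = 21/2.
E[X | stage 3] = (1+6+7+14)/4 = 7.
E[X] = (1/3)·(6) + (1/3)·(21/2) + (1/3)·(7) = 47/6.

47/6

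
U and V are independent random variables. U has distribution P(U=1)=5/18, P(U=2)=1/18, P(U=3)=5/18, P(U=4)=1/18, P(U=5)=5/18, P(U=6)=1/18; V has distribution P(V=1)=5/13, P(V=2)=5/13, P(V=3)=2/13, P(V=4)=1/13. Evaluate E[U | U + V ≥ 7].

P(U + V ≥ 7) = 61/234.
Summing U·P(x,y) over outcomes with U + V ≥ 7 gives 305/234.
E[U | U + V ≥ 7] = (305/234) / (61/234) = 5.

5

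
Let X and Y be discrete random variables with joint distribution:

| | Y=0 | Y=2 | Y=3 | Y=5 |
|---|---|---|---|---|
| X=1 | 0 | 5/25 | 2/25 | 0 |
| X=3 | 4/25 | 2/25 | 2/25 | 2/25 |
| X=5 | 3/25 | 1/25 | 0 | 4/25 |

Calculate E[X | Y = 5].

13/3

P(Y = 5) = 6/25.
Σ X·P over the event = 3·(2/25) + 5·(4/25) = 26/25.
E[X | Y = 5] = (26/25) / (6/25) = 13/3.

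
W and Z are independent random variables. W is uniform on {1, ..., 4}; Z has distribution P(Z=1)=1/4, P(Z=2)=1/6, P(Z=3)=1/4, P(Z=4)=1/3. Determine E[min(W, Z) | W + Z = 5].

17/12

P(W + Z = 5) = 1/4.
Summing min(W,Z)·P(x,y) over outcomes with W + Z = 5 gives 17/48.
E[min(W, Z) | W + Z = 5] = (17/48) / (1/4) = 17/12.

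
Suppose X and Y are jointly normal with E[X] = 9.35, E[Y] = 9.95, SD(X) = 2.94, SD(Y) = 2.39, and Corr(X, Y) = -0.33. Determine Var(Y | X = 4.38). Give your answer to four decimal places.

5.0901

For a bivariate normal, Var(Y | X=x) = σ_Y²(1 − ρ²).
Var(Y | X=4.38) = (2.39)²·(1 − (-0.33)²) = 5.7121·0.8911 = 5.0901.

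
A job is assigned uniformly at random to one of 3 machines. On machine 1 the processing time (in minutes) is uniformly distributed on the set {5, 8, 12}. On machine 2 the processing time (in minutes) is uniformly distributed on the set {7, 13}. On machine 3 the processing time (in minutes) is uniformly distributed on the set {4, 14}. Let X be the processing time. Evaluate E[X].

E[X | machine 1] = (5+8+12)/3 = 25/3.
E[X | machine 2] = (7+13)/2 = 10.
E[X | machine 3] = (4+14)/2 = 9.
By the law of total expectation,
E[X] = (1/3)·(25/3) + (1/3)·(10) + (1/3)·(9) = 82/9.

82/9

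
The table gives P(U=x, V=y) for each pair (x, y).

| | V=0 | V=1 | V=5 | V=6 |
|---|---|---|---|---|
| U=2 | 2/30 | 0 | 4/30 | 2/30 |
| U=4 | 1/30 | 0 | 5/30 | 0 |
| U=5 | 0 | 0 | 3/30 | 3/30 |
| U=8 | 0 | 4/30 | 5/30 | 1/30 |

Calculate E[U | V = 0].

P(V = 0) = 1/10.
Σ U·P over the event = 2·(2/30) + 4·(1/30) = 4/15.
E[U | V = 0] = (4/15) / (1/10) = 8/3.

8/3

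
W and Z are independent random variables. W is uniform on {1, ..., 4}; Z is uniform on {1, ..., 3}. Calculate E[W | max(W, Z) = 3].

P(max(W, Z) = 3) = 5/12.
Summing W·P(x,y) over outcomes with max(W, Z) = 3 gives 1.
E[W | max(W, Z) = 3] = (1) / (5/12) = 12/5.

12/5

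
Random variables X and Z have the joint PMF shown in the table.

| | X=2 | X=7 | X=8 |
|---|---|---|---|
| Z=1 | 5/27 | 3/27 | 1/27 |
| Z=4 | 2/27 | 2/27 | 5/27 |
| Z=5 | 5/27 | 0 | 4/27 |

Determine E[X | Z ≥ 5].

14/3

P(Z ≥ 5) = 1/3.
Σ X·P over the event = 2·(5/27) + 8·(4/27) = 14/9.
E[X | Z ≥ 5] = (14/9) / (1/3) = 14/3.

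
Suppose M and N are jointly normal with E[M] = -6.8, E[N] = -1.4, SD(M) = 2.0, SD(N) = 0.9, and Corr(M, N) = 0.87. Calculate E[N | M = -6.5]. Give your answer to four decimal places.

E[N | M=x] = μ_N + ρ(σ_N/σ_M)(x − μ_M) for jointly normal variables.
E[N | M=-6.5] = -1.4 + (0.87)·(0.9/2.0)·(-6.5 − (-6.8)) = -1.4 + (0.3915)·(0.3) = -1.2826.

-1.2826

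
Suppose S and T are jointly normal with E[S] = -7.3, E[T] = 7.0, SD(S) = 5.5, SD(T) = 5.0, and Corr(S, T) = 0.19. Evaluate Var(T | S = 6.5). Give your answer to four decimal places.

For a bivariate normal, Var(T | S=x) = σ_T²(1 − ρ²).
Var(T | S=6.5) = (5.0)²·(1 − (0.19)²) = 25·0.9639 = 24.0975.

24.0975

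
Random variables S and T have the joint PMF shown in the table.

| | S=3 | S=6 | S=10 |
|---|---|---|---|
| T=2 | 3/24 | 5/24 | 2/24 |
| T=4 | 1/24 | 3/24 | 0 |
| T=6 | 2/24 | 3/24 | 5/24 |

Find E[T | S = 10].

34/7

P(S = 10) = 7/24.
Σ T·P over the event = 2·(2/24) + 6·(5/24) = 17/12.
E[T | S = 10] = (17/12) / (7/24) = 34/7.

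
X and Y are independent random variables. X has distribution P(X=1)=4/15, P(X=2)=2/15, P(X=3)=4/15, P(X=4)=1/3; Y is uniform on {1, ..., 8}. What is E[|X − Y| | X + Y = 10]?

P(X + Y = 10) = 11/120.
Summing |X−Y|·P(x,y) over outcomes with X + Y = 10 gives 19/60.
E[|X − Y| | X + Y = 10] = (19/60) / (11/120) = 38/11.

38/11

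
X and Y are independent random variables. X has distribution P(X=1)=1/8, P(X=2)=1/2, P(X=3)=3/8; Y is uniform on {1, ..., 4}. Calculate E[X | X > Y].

13/5

P(X > Y) = 5/16.
Summing X·P(x,y) over outcomes with X > Y gives 13/16.
E[X | X > Y] = (13/16) / (5/16) = 13/5.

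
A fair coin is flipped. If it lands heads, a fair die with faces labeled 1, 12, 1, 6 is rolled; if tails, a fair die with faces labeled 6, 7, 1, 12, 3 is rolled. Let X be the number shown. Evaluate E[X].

27/5

E[X | heads] = (1+12+1+6)/4 = 5.
E[X | tails] = (6+7+1+12+3)/5 = 29/5.
E[X] = (1/2)·(5) + (1/2)·(29/5) = 27/5.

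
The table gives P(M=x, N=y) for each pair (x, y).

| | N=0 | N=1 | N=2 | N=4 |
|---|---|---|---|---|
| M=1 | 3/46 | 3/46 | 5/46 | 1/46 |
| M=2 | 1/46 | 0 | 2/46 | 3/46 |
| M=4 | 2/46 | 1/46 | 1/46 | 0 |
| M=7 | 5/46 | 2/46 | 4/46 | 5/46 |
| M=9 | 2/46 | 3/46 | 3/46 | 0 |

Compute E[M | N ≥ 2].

P(N ≥ 2) = 12/23.
Σ M·P over the event = 1·(5/46) + 1·(1/46) + 2·(2/46) + 2·(3/46) + 4·(1/46) + 7·(4/46) + 7·(5/46) + 9·(3/46) = 55/23.
E[M | N ≥ 2] = (55/23) / (12/23) = 55/12.

55/12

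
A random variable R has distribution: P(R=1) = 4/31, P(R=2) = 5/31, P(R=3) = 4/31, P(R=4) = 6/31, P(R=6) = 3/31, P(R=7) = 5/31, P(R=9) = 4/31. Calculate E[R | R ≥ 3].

125/22

P(R ≥ 3) = 22/31.
Σ over the event: 3·4/31 + 4·6/31 + 6·3/31 + 7·5/31 + 9·4/31 = 125/31.
E[R | R ≥ 3] = (125/31) / (22/31) = 125/22.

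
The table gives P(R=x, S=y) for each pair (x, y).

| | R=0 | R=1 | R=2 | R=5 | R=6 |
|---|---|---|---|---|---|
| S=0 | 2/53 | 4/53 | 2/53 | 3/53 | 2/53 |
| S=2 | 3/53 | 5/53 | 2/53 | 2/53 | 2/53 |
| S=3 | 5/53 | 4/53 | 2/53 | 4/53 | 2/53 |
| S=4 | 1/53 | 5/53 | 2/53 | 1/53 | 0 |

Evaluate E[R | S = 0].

35/13

P(S = 0) = 13/53.
Σ R·P over the event = 0·(2/53) + 1·(4/53) + 2·(2/53) + 5·(3/53) + 6·(2/53) = 35/53.
E[R | S = 0] = (35/53) / (13/53) = 35/13.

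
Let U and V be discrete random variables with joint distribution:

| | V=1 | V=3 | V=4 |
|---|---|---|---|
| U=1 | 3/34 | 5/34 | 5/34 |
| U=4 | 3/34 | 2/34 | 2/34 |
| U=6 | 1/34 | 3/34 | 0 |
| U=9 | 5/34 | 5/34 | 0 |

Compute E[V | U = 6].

P(U = 6) = 2/17.
Summing V·P(U=x,V=y) over the conditioning event gives 5/17.
E[V | U = 6] = (5/17) / (2/17) = 5/2.

5/2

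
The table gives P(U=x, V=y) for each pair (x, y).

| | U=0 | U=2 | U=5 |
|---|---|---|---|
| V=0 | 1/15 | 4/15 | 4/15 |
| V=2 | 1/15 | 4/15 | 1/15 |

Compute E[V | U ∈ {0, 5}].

P(U ∈ {0, 5}) = 7/15.
Σ V·P over the event = 0·(1/15) + 2·(1/15) + 0·(4/15) + 2·(1/15) = 4/15.
E[V | U ∈ {0, 5}] = (4/15) / (7/15) = 4/7.

4/7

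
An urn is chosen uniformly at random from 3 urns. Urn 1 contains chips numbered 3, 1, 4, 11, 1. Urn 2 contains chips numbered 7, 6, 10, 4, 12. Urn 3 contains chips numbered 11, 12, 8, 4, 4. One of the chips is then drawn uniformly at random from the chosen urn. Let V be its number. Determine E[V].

E[V | urn 1] = (3+1+4+11+1)/5 = 4.
E[V | urn 2] = (7+6+10+4+12)/5 = 39/5.
E[V | urn 3] = (11+12+8+4+4)/5 = 39/5.
E[V] = (1/3)·(4) + (1/3)·(39/5) + (1/3)·(39/5) = 98/15.

98/15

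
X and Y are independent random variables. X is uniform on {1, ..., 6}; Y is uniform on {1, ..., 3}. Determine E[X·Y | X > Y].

P(X > Y) = 2/3.
Summing XY·P(x,y) over outcomes with X > Y gives 101/18.
E[X·Y | X > Y] = (101/18) / (2/3) = 101/12.

101/12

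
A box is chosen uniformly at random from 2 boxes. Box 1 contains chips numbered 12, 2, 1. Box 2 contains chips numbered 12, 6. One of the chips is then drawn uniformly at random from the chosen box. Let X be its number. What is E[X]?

7

E[X | box 1] = (12+2+1)/3 = 5.
E[X | box 2] = (12+6)/2 = 9.
E[X] = (1/2)·(5) + (1/2)·(9) = 7.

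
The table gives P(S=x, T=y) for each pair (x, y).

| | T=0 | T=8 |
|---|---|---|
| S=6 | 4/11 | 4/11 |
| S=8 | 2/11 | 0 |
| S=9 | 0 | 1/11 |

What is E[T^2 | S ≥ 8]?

P(S ≥ 8) = 3/11.
Σ T^2·P over the event = 0·(2/11) + 64·(1/11) = 64/11.
E[T^2 | S ≥ 8] = (64/11) / (3/11) = 64/3.

64/3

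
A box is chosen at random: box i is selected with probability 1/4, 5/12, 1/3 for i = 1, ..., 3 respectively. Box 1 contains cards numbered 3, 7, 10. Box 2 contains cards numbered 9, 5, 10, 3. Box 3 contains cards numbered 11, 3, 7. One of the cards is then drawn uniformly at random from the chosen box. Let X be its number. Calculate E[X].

109/16

E[X | box 1] = (3+7+10)/3 = 20/3.
E[X | box 2] = (9+5+10+3)/4 = 27/4.
E[X | box 3] = (11+3+7)/3 = 7.
E[X] = (1/4)·(20/3) + (5/12)·(27/4) + (1/3)·(7) = 109/16.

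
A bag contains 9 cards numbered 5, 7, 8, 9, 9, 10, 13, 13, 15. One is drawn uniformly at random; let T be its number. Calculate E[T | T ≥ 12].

41/3

P(T ≥ 12) = 1/3.
Σ over the event: 13·2/9 + 15·1/9 = 41/9.
E[T | T ≥ 12] = (41/9) / (1/3) = 41/3.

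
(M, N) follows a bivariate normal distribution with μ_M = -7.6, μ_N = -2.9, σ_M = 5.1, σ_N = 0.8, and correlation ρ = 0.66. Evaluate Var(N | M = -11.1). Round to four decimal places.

0.3612

The conditional variance in a bivariate normal is σ_N²(1 − ρ²), independent of x.
Var(N | M=-11.1) = (0.8)²·(1 − (0.66)²) = 0.64·0.5644 = 0.3612.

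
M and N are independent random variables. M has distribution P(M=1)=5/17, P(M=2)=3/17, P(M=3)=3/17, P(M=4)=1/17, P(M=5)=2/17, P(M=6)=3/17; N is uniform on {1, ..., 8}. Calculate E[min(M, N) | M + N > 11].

39/7

P(M + N > 11) = 7/68.
Summing min(M,N)·P(x,y) over outcomes with M + N > 11 gives 39/68.
E[min(M, N) | M + N > 11] = (39/68) / (7/68) = 39/7.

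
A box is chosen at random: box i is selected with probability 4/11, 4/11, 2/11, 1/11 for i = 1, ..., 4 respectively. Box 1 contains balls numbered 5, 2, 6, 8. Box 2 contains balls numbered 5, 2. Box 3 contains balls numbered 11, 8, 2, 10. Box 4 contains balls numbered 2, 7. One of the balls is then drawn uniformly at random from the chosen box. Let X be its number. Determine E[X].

E[X | box 1] = (5+2+6+8)/4 = 21/4.
E[X | box 2] = (5+2)/2 = 7/2.
E[X | box 3] = (11+8+2+10)/4 = 31/4.
E[X | box 4] = (2+7)/2 = 9/2.
E[X] = (4/11)·(21/4) + (4/11)·(7/2) + (2/11)·(31/4) + (1/11)·(9/2) = 5.

5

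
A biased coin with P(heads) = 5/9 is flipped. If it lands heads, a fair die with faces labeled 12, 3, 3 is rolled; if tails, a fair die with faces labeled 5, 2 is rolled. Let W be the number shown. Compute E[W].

44/9

E[W | heads] = (12+3+3)/3 = 6.
E[W | tails] = (5+2)/2 = 7/2.
E[W] = (5/9)·(6) + (4/9)·(7/2) = 44/9.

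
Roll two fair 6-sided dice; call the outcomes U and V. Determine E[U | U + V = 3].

3/2

P(U + V = 3) = 1/18.
Summing U·P(x,y) over outcomes with U + V = 3 gives 1/12.
E[U | U + V = 3] = (1/12) / (1/18) = 3/2.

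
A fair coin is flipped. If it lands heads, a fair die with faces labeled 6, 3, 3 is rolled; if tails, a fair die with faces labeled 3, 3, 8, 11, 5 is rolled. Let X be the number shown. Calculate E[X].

E[X | heads] = (6+3+3)/3 = 4.
E[X | tails] = (3+3+8+11+5)/5 = 6.
By the law of total expectation,
E[X] = (1/2)·(4) + (1/2)·(6) = 5.

5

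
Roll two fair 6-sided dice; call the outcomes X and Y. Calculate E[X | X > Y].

P(X > Y) = 5/12.
Summing X·P(x,y) over outcomes with X > Y gives 35/18.
E[X | X > Y] = (35/18) / (5/12) = 14/3.

14/3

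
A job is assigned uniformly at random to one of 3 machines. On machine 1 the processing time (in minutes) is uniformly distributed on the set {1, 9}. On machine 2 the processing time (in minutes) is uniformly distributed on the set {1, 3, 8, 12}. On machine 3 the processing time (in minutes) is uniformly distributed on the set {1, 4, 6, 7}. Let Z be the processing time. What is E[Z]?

31/6

E[Z | machine 1] = (1+9)/2 = 5.
E[Z | machine 2] = (1+3+8+12)/4 = 6.
E[Z | machine 3] = (1+4+6+7)/4 = 9/2.
By the law of total expectation,
E[Z] = (1/3)·(5) + (1/3)·(6) + (1/3)·(9/2) = 31/6.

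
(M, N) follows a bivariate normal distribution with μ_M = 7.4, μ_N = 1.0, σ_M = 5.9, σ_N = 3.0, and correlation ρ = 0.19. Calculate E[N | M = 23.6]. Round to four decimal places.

E[N | M=x] = μ_N + ρ(σ_N/σ_M)(x − μ_M) for jointly normal variables.
E[N | M=23.6] = 1.0 + (0.19)·(3.0/5.9)·(23.6 − (7.4)) = 1.0 + (0.09661)·(16.2) = 2.5651.

2.5651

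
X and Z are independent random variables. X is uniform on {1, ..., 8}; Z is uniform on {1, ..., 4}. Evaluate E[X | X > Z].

P(X > Z) = 11/16.
Summing X·P(x,y) over outcomes with X > Z gives 31/8.
E[X | X > Z] = (31/8) / (11/16) = 62/11.

62/11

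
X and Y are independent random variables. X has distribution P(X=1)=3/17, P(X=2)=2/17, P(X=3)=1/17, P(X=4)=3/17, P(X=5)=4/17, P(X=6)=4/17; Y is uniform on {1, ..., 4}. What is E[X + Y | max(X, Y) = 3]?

37/8

P(max(X, Y) = 3) = 2/17.
Summing (X+Y)·P(x,y) over outcomes with max(X, Y) = 3 gives 37/68.
E[X + Y | max(X, Y) = 3] = (37/68) / (2/17) = 37/8.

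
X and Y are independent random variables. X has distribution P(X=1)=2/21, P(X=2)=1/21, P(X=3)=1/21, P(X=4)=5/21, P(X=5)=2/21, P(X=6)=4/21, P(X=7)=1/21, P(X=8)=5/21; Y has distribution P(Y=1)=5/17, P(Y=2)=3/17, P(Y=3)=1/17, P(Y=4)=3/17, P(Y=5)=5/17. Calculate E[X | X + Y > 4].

1787/326

P(X + Y > 4) = 326/357.
Summing X·P(x,y) over outcomes with X + Y > 4 gives 1787/357.
E[X | X + Y > 4] = (1787/357) / (326/357) = 1787/326.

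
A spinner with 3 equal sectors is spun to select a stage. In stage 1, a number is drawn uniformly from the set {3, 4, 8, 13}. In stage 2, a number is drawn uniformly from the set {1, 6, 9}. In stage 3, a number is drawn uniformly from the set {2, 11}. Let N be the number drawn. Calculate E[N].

113/18

E[N | stage 1] = (3+4+8+13)/4 = 7.
E[N | stage 2] = (1+6+9)/3 = 16/3.
E[N | stage 3] = (2+11)/2 = 13/2.
By the law of total expectation,
E[N] = (1/3)·(7) + (1/3)·(16/3) + (1/3)·(13/2) = 113/18.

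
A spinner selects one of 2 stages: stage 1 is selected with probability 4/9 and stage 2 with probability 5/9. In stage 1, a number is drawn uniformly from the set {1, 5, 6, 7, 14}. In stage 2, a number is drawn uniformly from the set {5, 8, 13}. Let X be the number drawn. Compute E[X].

E[X | stage 1] = (1+5+6+7+14)/5 = 33/5.
E[X | stage 2] = (5+8+13)/3 = 26/3.
By the law of total expectation,
E[X] = (4/9)·(33/5) + (5/9)·(26/3) = 1046/135.

1046/135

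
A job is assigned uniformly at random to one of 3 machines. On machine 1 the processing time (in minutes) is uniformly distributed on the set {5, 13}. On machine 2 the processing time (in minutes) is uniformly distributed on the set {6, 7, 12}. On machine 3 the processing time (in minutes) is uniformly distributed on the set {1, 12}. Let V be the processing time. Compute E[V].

143/18

E[V | machine 1] = (5+13)/2 = 9.
E[V | machine 2] = (6+7+12)/3 = 25/3.
E[V | machine 3] = (1+12)/2 = 13/2.
By the law of total expectation,
E[V] = (1/3)·(9) + (1/3)·(25/3) + (1/3)·(13/2) = 143/18.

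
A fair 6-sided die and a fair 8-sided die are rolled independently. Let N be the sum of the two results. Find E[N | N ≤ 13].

P(N ≤ 13) = 47/48.
E[N | N ≤ 13] = (185/24) / (47/48) = 370/47.

370/47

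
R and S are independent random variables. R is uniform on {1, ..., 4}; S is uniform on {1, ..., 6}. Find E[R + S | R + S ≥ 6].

P(R + S ≥ 6) = 7/12.
Summing (R+S)·P(x,y) over outcomes with R + S ≥ 6 gives 13/3.
E[R + S | R + S ≥ 6] = (13/3) / (7/12) = 52/7.

52/7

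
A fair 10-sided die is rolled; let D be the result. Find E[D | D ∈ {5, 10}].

P(D ∈ {5, 10}) = 1/5.
Σ over the event: 5·1/10 + 10·1/10 = 3/2.
E[D | D ∈ {5, 10}] = (3/2) / (1/5) = 15/2.

15/2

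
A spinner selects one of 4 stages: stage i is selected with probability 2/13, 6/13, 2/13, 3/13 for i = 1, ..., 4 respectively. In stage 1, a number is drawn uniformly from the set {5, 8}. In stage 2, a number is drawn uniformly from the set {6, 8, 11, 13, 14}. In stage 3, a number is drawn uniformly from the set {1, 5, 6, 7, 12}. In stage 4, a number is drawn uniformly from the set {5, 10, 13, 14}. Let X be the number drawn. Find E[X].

1193/130

E[X | stage 1] = (5+8)/2 = 13/2.
E[X | stage 2] = (6+8+11+13+14)/5 = 52/5.
E[X | stage 3] = (1+5+6+7+12)/5 = 31/5.
E[X | stage 4] = (5+10+13+14)/4 = 21/2.
By the law of total expectation,
E[X] = (2/13)·(13/2) + (6/13)·(52/5) + (2/13)·(31/5) + (3/13)·(21/2) = 1193/130.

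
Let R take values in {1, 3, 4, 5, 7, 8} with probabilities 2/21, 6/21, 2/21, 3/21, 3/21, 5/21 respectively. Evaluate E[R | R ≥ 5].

P(R ≥ 5) = 11/21.
Σ over the event: 5·1/7 + 7·1/7 + 8·5/21 = 76/21.
E[R | R ≥ 5] = (76/21) / (11/21) = 76/11.

76/11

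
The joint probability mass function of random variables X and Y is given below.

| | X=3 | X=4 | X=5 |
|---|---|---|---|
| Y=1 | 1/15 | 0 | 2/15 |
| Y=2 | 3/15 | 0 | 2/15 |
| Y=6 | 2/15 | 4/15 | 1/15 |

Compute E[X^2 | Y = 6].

107/7

P(Y = 6) = 7/15.
Σ X^2·P over the event = 9·(2/15) + 16·(4/15) + 25·(1/15) = 107/15.
E[X^2 | Y = 6] = (107/15) / (7/15) = 107/7.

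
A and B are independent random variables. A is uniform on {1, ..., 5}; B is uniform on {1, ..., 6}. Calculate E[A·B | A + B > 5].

14

P(A + B > 5) = 2/3.
Summing AB·P(x,y) over outcomes with A + B > 5 gives 28/3.
E[A·B | A + B > 5] = (28/3) / (2/3) = 14.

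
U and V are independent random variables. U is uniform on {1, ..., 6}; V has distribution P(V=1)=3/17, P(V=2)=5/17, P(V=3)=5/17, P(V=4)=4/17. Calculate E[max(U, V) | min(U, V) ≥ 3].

P(min(U, V) ≥ 3) = 6/17.
Summing max(U,V)·P(x,y) over outcomes with min(U, V) ≥ 3 gives 83/51.
E[max(U, V) | min(U, V) ≥ 3] = (83/51) / (6/17) = 83/18.

83/18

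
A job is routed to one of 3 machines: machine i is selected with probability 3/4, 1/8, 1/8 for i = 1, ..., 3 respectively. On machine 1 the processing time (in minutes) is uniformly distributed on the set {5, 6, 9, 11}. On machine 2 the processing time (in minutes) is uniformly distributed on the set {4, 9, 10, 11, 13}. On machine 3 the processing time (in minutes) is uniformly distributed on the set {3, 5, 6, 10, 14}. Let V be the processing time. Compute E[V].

E[V | machine 1] = (5+6+9+11)/4 = 31/4.
E[V | machine 2] = (4+9+10+11+13)/5 = 47/5.
E[V | machine 3] = (3+5+6+10+14)/5 = 38/5.
E[V] = (3/4)·(31/4) + (1/8)·(47/5) + (1/8)·(38/5) = 127/16.

127/16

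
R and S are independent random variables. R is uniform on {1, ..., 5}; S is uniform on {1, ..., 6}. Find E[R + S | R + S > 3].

187/27

P(R + S > 3) = 9/10.
Summing (R+S)·P(x,y) over outcomes with R + S > 3 gives 187/30.
E[R + S | R + S > 3] = (187/30) / (9/10) = 187/27.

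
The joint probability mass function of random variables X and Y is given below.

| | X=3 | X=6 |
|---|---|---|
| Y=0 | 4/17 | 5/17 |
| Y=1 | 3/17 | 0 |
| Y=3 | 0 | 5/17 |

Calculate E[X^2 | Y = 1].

P(Y = 1) = 3/17.
Σ X^2·P over the event = 9·(3/17) = 27/17.
E[X^2 | Y = 1] = (27/17) / (3/17) = 9.

9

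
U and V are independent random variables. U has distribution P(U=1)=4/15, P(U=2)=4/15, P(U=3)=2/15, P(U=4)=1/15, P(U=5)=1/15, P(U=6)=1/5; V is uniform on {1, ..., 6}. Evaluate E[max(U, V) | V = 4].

P(V = 4) = 1/6.
Summing max(U,V)·P(x,y) over outcomes with V = 4 gives 67/90.
E[max(U, V) | V = 4] = (67/90) / (1/6) = 67/15.

67/15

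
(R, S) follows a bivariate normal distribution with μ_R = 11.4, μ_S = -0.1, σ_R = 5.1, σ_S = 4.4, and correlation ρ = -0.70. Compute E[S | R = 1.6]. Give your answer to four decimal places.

For a bivariate normal, E[S | R=x] = μ_S + ρ·(σ_S/σ_R)·(x − μ_R).
E[S | R=1.6] = -0.1 + (-0.70)·(4.4/5.1)·(1.6 − (11.4)) = -0.1 + (-0.60392)·(-9.8) = 5.8184.

5.8184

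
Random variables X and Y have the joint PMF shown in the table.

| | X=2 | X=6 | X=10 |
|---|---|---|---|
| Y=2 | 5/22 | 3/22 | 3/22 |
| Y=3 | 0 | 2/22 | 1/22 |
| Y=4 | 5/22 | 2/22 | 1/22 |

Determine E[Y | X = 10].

P(X = 10) = 5/22.
Σ Y·P over the event = 2·(3/22) + 3·(1/22) + 4·(1/22) = 13/22.
E[Y | X = 10] = (13/22) / (5/22) = 13/5.

13/5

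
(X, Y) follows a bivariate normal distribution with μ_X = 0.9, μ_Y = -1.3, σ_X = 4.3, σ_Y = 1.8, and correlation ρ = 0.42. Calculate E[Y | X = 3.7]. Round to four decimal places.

The regression of Y on X has slope ρ·σ_Y/σ_X and passes through (μ_X, μ_Y).
E[Y | X=3.7] = -1.3 + (0.42)·(1.8/4.3)·(3.7 − (0.9)) = -1.3 + (0.17581)·(2.8) = -0.8077.

-0.8077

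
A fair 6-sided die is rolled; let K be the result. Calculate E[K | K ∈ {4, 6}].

5

P(K ∈ {4, 6}) = 1/3.
Σ over the event: 4·1/6 + 6·1/6 = 5/3.
E[K | K ∈ {4, 6}] = (5/3) / (1/3) = 5.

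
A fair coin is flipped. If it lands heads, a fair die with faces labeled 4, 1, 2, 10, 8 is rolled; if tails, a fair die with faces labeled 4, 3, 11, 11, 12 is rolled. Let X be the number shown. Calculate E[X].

E[X | heads] = (4+1+2+10+8)/5 = 5.
E[X | tails] = (4+3+11+11+12)/5 = 41/5.
By the law of total expectation,
E[X] = (1/2)·(5) + (1/2)·(41/5) = 33/5.

33/5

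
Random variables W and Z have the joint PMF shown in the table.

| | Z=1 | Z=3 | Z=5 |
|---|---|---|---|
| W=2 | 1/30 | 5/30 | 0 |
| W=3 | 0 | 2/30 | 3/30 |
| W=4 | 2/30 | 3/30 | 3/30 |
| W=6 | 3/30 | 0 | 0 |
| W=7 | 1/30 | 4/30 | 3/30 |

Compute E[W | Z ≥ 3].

P(Z ≥ 3) = 23/30.
Σ W·P over the event = 2·(5/30) + 3·(2/30) + 3·(3/30) + 4·(3/30) + 4·(3/30) + 7·(4/30) + 7·(3/30) = 49/15.
E[W | Z ≥ 3] = (49/15) / (23/30) = 98/23.

98/23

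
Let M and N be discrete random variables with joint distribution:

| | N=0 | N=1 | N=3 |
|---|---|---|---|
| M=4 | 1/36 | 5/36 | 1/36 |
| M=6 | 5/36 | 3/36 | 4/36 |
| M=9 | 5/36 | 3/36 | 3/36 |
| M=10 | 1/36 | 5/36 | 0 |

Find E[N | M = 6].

P(M = 6) = 1/3.
Σ N·P over the event = 0·(5/36) + 1·(3/36) + 3·(4/36) = 5/12.
E[N | M = 6] = (5/12) / (1/3) = 5/4.

5/4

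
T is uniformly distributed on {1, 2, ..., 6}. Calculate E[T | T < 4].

2

Given T < 4, T is equally likely to be any of {1, 2, 3}.
E[T | T < 4] = (1 + 2 + 3) / 3 = 2.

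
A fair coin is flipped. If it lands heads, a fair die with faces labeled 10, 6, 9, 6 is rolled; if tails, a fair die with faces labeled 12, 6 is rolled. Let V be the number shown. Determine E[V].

67/8

E[V | heads] = (10+6+9+6)/4 = 31/4.
E[V | tails] = (12+6)/2 = 9.
By the law of total expectation,
E[V] = (1/2)·(31/4) + (1/2)·(9) = 67/8.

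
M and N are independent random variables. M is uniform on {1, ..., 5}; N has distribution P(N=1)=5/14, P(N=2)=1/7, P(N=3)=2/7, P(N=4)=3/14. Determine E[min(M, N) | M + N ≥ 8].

18/5

P(M + N ≥ 8) = 1/7.
Summing min(M,N)·P(x,y) over outcomes with M + N ≥ 8 gives 18/35.
E[min(M, N) | M + N ≥ 8] = (18/35) / (1/7) = 18/5.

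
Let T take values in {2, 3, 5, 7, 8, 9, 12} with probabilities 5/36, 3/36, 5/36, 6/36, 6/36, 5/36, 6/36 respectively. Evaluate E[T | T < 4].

19/8

P(T < 4) = 2/9.
Σ over the event: 2·5/36 + 3·1/12 = 19/36.
E[T | T < 4] = (19/36) / (2/9) = 19/8.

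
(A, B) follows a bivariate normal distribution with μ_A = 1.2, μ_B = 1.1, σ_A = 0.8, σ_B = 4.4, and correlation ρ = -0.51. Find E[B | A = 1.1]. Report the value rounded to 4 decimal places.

1.3805

The regression of B on A has slope ρ·σ_B/σ_A and passes through (μ_A, μ_B).
E[B | A=1.1] = 1.1 + (-0.51)·(4.4/0.8)·(1.1 − (1.2)) = 1.1 + (-2.805)·(-0.1) = 1.3805.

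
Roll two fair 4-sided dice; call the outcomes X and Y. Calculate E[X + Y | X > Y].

5

P(X > Y) = 3/8.
Summing (X+Y)·P(x,y) over outcomes with X > Y gives 15/8.
E[X + Y | X > Y] = (15/8) / (3/8) = 5.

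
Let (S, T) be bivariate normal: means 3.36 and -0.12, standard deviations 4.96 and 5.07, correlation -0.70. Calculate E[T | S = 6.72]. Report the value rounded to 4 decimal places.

E[T | S=x] = μ_T + ρ(σ_T/σ_S)(x − μ_S) for jointly normal variables.
E[T | S=6.72] = -0.12 + (-0.70)·(5.07/4.96)·(6.72 − (3.36)) = -0.12 + (-0.715524)·(3.36) = -2.5242.

-2.5242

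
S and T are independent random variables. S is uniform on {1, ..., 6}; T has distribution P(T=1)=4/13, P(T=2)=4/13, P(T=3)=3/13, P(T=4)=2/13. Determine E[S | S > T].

P(S > T) = 49/78.
Summing S·P(x,y) over outcomes with S > T gives 73/26.
E[S | S > T] = (73/26) / (49/78) = 219/49.

219/49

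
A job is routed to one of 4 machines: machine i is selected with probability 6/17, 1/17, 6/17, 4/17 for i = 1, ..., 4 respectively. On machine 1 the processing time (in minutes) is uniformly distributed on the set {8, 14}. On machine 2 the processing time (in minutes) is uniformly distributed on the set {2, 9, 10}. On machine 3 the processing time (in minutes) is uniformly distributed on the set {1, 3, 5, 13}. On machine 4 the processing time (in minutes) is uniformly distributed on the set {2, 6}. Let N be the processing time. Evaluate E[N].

E[N | machine 1] = (8+14)/2 = 11.
E[N | machine 2] = (2+9+10)/3 = 7.
E[N | machine 3] = (1+3+5+13)/4 = 11/2.
E[N | machine 4] = (2+6)/2 = 4.
E[N] = (6/17)·(11) + (1/17)·(7) + (6/17)·(11/2) + (4/17)·(4) = 122/17.

122/17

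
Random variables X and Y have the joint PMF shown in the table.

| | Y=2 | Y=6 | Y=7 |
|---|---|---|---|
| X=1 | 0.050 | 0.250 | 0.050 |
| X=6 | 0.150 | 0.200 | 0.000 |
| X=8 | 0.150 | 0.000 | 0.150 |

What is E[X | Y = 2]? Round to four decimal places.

P(Y = 2) = 0.350.
Σ X·P over the event = 1·(0.050) + 6·(0.150) + 8·(0.150) = 2.150.
E[X | Y = 2] = (2.150) / (0.350) = 6.1429.

6.1429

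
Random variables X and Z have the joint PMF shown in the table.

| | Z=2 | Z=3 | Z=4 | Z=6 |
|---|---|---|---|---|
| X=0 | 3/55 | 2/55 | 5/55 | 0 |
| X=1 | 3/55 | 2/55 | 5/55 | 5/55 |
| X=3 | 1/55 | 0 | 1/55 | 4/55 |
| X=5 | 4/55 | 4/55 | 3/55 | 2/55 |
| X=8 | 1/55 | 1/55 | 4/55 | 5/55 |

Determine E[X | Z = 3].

10/3

P(Z = 3) = 9/55.
Σ X·P over the event = 0·(2/55) + 1·(2/55) + 5·(4/55) + 8·(1/55) = 6/11.
E[X | Z = 3] = (6/11) / (9/55) = 10/3.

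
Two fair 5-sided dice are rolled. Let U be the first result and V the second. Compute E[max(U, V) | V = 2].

Outcomes with V = 2: (1,2), (2,2), (3,2), (4,2), (5,2), each with probability 1/25.
E[max(U, V) | V = 2] = (2 + 2 + 3 + 4 + 5) / 5 = 16/5.

16/5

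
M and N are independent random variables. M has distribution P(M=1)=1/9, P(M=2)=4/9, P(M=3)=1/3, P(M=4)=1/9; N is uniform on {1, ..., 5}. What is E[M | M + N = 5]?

22/9

P(M + N = 5) = 1/5.
Summing M·P(x,y) over outcomes with M + N = 5 gives 22/45.
E[M | M + N = 5] = (22/45) / (1/5) = 22/9.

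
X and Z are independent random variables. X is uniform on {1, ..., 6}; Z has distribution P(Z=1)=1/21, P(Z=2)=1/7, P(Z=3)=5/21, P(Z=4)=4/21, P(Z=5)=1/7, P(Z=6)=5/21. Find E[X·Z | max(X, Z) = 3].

P(max(X, Z) = 3) = 19/126.
Summing XZ·P(x,y) over outcomes with max(X, Z) = 3 gives 37/42.
E[X·Z | max(X, Z) = 3] = (37/42) / (19/126) = 111/19.

111/19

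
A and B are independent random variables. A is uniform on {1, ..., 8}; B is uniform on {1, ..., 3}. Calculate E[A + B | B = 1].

P(B = 1) = 1/3.
Summing (A+B)·P(x,y) over outcomes with B = 1 gives 11/6.
E[A + B | B = 1] = (11/6) / (1/3) = 11/2.

11/2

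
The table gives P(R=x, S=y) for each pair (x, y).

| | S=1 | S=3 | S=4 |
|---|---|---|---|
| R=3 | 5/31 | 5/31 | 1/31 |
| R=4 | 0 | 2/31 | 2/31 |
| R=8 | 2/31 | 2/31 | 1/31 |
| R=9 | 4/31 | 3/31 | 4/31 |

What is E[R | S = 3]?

11/2

P(S = 3) = 12/31.
Σ R·P over the event = 3·(5/31) + 4·(2/31) + 8·(2/31) + 9·(3/31) = 66/31.
E[R | S = 3] = (66/31) / (12/31) = 11/2.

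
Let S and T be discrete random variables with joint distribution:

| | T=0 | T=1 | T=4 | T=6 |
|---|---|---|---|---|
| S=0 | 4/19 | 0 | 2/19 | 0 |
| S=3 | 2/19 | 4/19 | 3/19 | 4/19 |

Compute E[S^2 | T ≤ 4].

P(T ≤ 4) = 15/19.
Σ S^2·P over the event = 0·(4/19) + 0·(2/19) + 9·(2/19) + 9·(4/19) + 9·(3/19) = 81/19.
E[S^2 | T ≤ 4] = (81/19) / (15/19) = 27/5.

27/5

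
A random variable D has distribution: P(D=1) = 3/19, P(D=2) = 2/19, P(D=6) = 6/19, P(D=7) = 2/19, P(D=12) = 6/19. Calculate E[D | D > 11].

12

P(D > 11) = 6/19.
Σ over the event: 12·6/19 = 72/19.
E[D | D > 11] = (72/19) / (6/19) = 12.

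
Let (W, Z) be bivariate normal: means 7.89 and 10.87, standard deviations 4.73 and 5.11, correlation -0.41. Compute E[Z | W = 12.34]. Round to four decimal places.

For a bivariate normal, E[Z | W=x] = μ_Z + ρ·(σ_Z/σ_W)·(x − μ_W).
E[Z | W=12.34] = 10.87 + (-0.41)·(5.11/4.73)·(12.34 − (7.89)) = 10.87 + (-0.44294)·(4.45) = 8.8989.

8.8989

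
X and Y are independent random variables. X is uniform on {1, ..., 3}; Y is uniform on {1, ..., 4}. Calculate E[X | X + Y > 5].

8/3

Outcomes with X + Y > 5: (2,4), (3,3), (3,4), each with probability 1/12.
E[X | X + Y > 5] = (2 + 3 + 3) / 3 = 8/3.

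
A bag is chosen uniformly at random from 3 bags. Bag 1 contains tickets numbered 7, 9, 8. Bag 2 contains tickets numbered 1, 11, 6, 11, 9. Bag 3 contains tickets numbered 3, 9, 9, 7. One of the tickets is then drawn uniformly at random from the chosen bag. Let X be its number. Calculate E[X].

113/15

E[X | bag 1] = (7+9+8)/3 = 8.
E[X | bag 2] = (1+11+6+11+9)/5 = 38/5.
E[X | bag 3] = (3+9+9+7)/4 = 7.
By the law of total expectation,
E[X] = (1/3)·(8) + (1/3)·(38/5) + (1/3)·(7) = 113/15.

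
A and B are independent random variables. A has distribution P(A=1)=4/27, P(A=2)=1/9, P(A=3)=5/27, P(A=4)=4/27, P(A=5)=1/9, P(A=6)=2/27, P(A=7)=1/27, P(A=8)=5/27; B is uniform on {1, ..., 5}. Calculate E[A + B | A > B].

631/77

P(A > B) = 77/135.
Summing (A+B)·P(x,y) over outcomes with A > B gives 631/135.
E[A + B | A > B] = (631/135) / (77/135) = 631/77.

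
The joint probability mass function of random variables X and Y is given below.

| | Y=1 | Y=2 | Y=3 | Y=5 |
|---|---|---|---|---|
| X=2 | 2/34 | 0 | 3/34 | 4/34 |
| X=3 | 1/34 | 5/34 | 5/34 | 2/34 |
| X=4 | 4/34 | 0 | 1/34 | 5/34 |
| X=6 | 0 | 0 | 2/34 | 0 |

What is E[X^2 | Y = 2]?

P(Y = 2) = 5/34.
Σ X^2·P over the event = 9·(5/34) = 45/34.
E[X^2 | Y = 2] = (45/34) / (5/34) = 9.

9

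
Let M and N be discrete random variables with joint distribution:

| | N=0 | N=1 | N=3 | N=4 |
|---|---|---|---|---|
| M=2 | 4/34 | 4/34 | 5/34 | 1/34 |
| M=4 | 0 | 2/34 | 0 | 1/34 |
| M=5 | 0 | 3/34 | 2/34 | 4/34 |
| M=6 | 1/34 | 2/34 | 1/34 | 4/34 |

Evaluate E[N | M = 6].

21/8

P(M = 6) = 4/17.
Σ N·P over the event = 0·(1/34) + 1·(2/34) + 3·(1/34) + 4·(4/34) = 21/34.
E[N | M = 6] = (21/34) / (4/17) = 21/8.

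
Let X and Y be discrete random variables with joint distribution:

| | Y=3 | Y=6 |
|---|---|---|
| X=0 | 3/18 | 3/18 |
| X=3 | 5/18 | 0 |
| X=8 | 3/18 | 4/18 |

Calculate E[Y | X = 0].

9/2

P(X = 0) = 1/3.
Σ Y·P over the event = 3·(3/18) + 6·(3/18) = 3/2.
E[Y | X = 0] = (3/2) / (1/3) = 9/2.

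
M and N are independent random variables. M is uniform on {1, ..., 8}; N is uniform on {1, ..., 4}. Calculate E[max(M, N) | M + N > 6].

P(M + N > 6) = 9/16.
Summing max(M,N)·P(x,y) over outcomes with M + N > 6 gives 111/32.
E[max(M, N) | M + N > 6] = (111/32) / (9/16) = 37/6.

37/6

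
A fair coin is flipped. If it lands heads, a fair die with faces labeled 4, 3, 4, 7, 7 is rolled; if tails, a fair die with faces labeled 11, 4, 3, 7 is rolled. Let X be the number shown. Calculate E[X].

E[X | heads] = (4+3+4+7+7)/5 = 5.
E[X | tails] = (11+4+3+7)/4 = 25/4.
E[X] = (1/2)·(5) + (1/2)·(25/4) = 45/8.

45/8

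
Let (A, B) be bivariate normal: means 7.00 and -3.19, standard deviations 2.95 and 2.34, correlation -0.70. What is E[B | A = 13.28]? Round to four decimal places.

E[B | A=x] = μ_B + ρ(σ_B/σ_A)(x − μ_A) for jointly normal variables.
E[B | A=13.28] = -3.19 + (-0.70)·(2.34/2.95)·(13.28 − (7.00)) = -3.19 + (-0.55525)·(6.28) = -6.6770.

-6.6770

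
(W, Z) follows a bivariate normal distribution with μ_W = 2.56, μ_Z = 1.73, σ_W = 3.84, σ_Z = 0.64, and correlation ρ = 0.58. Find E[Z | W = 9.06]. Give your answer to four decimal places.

2.3583

E[Z | W=x] = μ_Z + ρ(σ_Z/σ_W)(x − μ_W) for jointly normal variables.
E[Z | W=9.06] = 1.73 + (0.58)·(0.64/3.84)·(9.06 − (2.56)) = 1.73 + (0.096667)·(6.5) = 2.3583.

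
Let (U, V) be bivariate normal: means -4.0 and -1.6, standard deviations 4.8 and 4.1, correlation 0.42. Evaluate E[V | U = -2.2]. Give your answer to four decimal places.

For a bivariate normal, E[V | U=x] = μ_V + ρ·(σ_V/σ_U)·(x − μ_U).
E[V | U=-2.2] = -1.6 + (0.42)·(4.1/4.8)·(-2.2 − (-4.0)) = -1.6 + (0.35875)·(1.8) = -0.9543.

-0.9543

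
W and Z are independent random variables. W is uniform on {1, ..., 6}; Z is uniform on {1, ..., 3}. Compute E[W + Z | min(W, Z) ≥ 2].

13/2

Outcomes with min(W, Z) ≥ 2: (2,2), (2,3), (3,2), (3,3), (4,2), (4,3), (5,2), (5,3), (6,2), (6,3), each with probability 1/18.
E[W + Z | min(W, Z) ≥ 2] = (4 + 5 + 5 + 6 + 6 + 7 + 7 + 8 + 8 + 9) / 10 = 13/2.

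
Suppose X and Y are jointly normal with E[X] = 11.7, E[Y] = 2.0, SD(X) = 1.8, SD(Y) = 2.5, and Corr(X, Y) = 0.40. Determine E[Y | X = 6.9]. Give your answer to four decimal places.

-0.6667

For a bivariate normal, E[Y | X=x] = μ_Y + ρ·(σ_Y/σ_X)·(x − μ_X).
E[Y | X=6.9] = 2.0 + (0.40)·(2.5/1.8)·(6.9 − (11.7)) = 2.0 + (0.55556)·(-4.8) = -0.6667.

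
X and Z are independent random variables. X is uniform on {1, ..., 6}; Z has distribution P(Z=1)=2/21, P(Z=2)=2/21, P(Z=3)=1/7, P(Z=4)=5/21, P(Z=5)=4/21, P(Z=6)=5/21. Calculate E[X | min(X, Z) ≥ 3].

P(min(X, Z) ≥ 3) = 34/63.
Summing X·P(x,y) over outcomes with min(X, Z) ≥ 3 gives 17/7.
E[X | min(X, Z) ≥ 3] = (17/7) / (34/63) = 9/2.

9/2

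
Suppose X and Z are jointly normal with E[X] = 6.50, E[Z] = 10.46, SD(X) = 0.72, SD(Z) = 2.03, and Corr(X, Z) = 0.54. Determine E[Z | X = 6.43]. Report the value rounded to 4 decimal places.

10.3534

The regression of Z on X has slope ρ·σ_Z/σ_X and passes through (μ_X, μ_Z).
E[Z | X=6.43] = 10.46 + (0.54)·(2.03/0.72)·(6.43 − (6.50)) = 10.46 + (1.5225)·(-0.07) = 10.3534.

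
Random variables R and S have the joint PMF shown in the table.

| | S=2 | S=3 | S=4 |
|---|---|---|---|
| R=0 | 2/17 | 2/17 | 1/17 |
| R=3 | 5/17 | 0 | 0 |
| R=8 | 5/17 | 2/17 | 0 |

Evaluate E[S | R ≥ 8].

16/7

P(R ≥ 8) = 7/17.
Σ S·P over the event = 2·(5/17) + 3·(2/17) = 16/17.
E[S | R ≥ 8] = (16/17) / (7/17) = 16/7.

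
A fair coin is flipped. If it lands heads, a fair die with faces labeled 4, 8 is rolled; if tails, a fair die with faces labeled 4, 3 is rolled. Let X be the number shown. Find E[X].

19/4

E[X | heads] = (4+8)/2 = 6.
E[X | tails] = (4+3)/2 = 7/2.
By the law of total expectation,
E[X] = (1/2)·(6) + (1/2)·(7/2) = 19/4.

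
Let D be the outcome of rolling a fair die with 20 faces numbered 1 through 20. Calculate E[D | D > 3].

P(D > 3) = 17/20.
E[D | D > 3] = (51/5) / (17/20) = 12.

12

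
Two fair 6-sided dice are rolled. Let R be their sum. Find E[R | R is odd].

P(R is odd) = 1/2.
Σ over the event: 3·1/18 + 5·1/9 + 7·1/6 + 9·1/9 + 11·1/18 = 7/2.
E[R | R is odd] = (7/2) / (1/2) = 7.

7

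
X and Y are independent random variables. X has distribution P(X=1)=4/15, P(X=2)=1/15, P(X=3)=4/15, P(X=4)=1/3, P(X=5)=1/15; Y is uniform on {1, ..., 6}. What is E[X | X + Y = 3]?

6/5

P(X + Y = 3) = 1/18.
Summing X·P(x,y) over outcomes with X + Y = 3 gives 1/15.
E[X | X + Y = 3] = (1/15) / (1/18) = 6/5.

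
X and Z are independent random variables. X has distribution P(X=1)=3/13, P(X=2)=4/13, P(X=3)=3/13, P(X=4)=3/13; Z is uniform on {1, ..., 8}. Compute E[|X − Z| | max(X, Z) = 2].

7/11

P(max(X, Z) = 2) = 11/104.
Summing |X−Z|·P(x,y) over outcomes with max(X, Z) = 2 gives 7/104.
E[|X − Z| | max(X, Z) = 2] = (7/104) / (11/104) = 7/11.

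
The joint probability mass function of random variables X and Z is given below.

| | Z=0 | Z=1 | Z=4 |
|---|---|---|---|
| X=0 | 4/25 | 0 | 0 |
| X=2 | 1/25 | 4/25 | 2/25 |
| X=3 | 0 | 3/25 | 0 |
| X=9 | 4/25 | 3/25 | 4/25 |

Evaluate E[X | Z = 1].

P(Z = 1) = 2/5.
Σ X·P over the event = 2·(4/25) + 3·(3/25) + 9·(3/25) = 44/25.
E[X | Z = 1] = (44/25) / (2/5) = 22/5.

22/5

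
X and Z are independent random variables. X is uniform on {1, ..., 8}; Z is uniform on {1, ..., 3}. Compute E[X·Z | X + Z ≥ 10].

Outcomes with X + Z ≥ 10: (7,3), (8,2), (8,3), each with probability 1/24.
E[X·Z | X + Z ≥ 10] = (21 + 16 + 24) / 3 = 61/3.

61/3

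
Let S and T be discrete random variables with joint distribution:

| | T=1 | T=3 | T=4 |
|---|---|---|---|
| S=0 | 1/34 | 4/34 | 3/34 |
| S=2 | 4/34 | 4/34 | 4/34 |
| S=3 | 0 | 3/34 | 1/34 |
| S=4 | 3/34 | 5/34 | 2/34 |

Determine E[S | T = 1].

P(T = 1) = 4/17.
Summing S·P(S=x,T=y) over the conditioning event gives 10/17.
E[S | T = 1] = (10/17) / (4/17) = 5/2.

5/2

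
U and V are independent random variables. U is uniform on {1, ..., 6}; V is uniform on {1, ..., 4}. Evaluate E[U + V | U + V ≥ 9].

Outcomes with U + V ≥ 9: (5,4), (6,3), (6,4), each with probability 1/24.
E[U + V | U + V ≥ 9] = (9 + 9 + 10) / 3 = 28/3.

28/3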